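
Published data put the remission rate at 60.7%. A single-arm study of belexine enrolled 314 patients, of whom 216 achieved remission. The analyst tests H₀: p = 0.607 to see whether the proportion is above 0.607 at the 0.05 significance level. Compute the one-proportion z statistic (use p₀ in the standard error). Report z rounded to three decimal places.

z = 2.935

p̂ = 216/314 ≈ 0.68790.
Under H₀, SE = √(0.607·0.393/314) = √(0.000759717) = 0.02756.
z = (0.68790 − 0.607)/0.02756 = 0.08090/0.02756 = 2.935.
p-value = P(Z > 2.935) ≈ 0.0017. With α = 0.05, reject H₀.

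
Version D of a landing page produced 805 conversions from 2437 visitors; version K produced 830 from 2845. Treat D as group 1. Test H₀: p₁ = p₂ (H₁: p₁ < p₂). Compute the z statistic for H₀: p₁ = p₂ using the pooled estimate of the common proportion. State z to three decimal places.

z = 3.024

p̂₁ = 805/2437 = 0.33032, p̂₂ = 830/2845 = 0.29174.
Pooled p̂ = (805+830)/(2437+2845) = 1635/5282 = 0.30954.
SE = √(0.213726 × 0.000761834) = 0.01276.
z = (0.33032 − 0.29174)/0.01276 = 0.03858/0.01276 = 3.024.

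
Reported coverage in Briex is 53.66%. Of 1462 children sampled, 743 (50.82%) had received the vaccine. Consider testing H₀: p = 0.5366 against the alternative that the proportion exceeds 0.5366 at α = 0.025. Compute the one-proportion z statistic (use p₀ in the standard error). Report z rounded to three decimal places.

p̂ = 743/1462 ≈ 0.50821.
Under H₀, SE = √(0.5366·0.4634/1462) = √(0.000170082) = 0.01304.
z = (0.50821 − 0.5366)/0.01304 = -0.02839/0.01304 = -2.177.
p-value = P(Z > -2.177) ≈ 0.9853; since p > α = 0.025, fail to reject H₀.

z = -2.177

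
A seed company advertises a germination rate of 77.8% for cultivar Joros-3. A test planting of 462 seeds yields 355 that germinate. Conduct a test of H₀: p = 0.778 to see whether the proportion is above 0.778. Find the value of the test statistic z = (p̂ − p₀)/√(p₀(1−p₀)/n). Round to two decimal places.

p̂ = 355/462 ≈ 0.7684.
SE = √(p₀(1−p₀)/n) = √(0.17272/462) = 0.0193.
z = (0.7684 − 0.778)/0.0193 = -0.0096/0.0193 = -0.50.

z = -0.50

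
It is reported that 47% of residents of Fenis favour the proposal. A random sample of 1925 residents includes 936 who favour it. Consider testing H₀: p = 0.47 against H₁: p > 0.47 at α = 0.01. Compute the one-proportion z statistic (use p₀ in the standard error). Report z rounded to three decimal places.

p̂ = 936/1925 ≈ 0.486234.
Standard error under H₀: √(0.47×0.53/1925) = 0.011376.
z = (0.486234 − 0.47)/0.011376 = 0.016234/0.011376 = 1.427.
p-value = P(Z > 1.427) ≈ 0.0768; since p > α = 0.01, fail to reject H₀.

z = 1.427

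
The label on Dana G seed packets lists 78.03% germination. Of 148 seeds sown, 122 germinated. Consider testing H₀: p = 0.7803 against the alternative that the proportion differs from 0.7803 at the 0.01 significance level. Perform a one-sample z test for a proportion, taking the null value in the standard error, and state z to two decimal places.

z = 1.29

p̂ = 122/148 ≈ 0.8243.
Under H₀, SE = √(0.7803·0.2197/148) = √(0.00115832) = 0.0340.
z = (0.8243 − 0.7803)/0.0340 = 0.0440/0.0340 = 1.29.
p-value = 2·P(Z > 1.294) ≈ 0.1958, so at α = 0.01 we fail to reject H₀.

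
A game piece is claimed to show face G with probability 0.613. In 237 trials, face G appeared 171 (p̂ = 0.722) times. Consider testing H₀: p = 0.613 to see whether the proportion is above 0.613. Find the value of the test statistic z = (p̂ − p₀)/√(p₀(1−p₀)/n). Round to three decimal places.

z = 3.430

p̂ = 171/237 = 0.72152.
Under H₀, SE = √(0.613·0.387/237) = √(0.00100097) = 0.03164.
z = (0.72152 − 0.613)/0.03164 = 0.10852/0.03164 = 3.430.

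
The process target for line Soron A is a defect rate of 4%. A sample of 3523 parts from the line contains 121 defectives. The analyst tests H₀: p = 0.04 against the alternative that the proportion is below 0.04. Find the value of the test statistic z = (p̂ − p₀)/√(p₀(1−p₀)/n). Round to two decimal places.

z = -1.71

p̂ = 121/3523 = 0.03435.
SE = √(p₀(1−p₀)/n) = √(0.0384/3523) = 0.00330.
z = (0.03435 − 0.04)/0.00330 = -0.00565/0.00330 = -1.71.
p-value = P(Z < -1.713) ≈ 0.0434.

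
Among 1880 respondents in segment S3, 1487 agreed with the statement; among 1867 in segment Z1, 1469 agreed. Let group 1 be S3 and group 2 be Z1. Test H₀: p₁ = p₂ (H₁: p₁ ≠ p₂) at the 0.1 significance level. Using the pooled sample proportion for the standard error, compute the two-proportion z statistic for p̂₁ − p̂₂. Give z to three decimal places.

z = 0.310

p̂₁ = 1487/1880 = 0.790957, p̂₂ = 1469/1867 = 0.786824.
Pooled p̂ = (1487+1469)/(1880+1867) = 2956/3747 = 0.788898.
SE = √(p̂(1−p̂)(1/n₁+1/n₂)) = √(0.788898·0.211102·0.00106753) = √(0.000177785) = 0.013334.
z = (0.790957 − 0.786824)/0.013334 = 0.004133/0.013334 = 0.310.
p-value = 2·P(Z > 0.310) ≈ 0.7565, so at α = 0.1 we fail to reject H₀.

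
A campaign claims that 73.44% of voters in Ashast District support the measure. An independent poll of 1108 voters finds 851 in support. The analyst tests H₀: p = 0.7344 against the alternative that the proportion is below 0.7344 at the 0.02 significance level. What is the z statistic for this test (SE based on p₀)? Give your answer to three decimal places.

p̂ = 851/1108 ≈ 0.76805.
Under H₀, SE = √(0.7344·0.2656/1108) = √(0.000176044) = 0.01327.
z = (0.76805 − 0.7344)/0.01327 = 0.03365/0.01327 = 2.536.
p-value = P(Z < 2.536) ≈ 0.9944; since p > α = 0.02, fail to reject H₀.

z = 2.536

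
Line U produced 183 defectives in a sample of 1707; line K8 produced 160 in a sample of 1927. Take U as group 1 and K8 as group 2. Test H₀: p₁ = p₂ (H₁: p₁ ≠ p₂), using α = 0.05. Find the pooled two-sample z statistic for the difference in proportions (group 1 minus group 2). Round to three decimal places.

z = 2.488

p̂₁ = 183/1707 = 0.10721, p̂₂ = 160/1927 = 0.08303.
Pooled p̂ = (183+160)/(1707+1927) = 343/3634 = 0.09439.
SE = √(0.0854776 × 0.00110476) = 0.00972.
z = (0.10721 − 0.08303)/0.00972 = 0.02418/0.00972 = 2.488.
Two-sided p-value ≈ 2·Φ(−2.488) = 0.0129. With α = 0.05, reject H₀.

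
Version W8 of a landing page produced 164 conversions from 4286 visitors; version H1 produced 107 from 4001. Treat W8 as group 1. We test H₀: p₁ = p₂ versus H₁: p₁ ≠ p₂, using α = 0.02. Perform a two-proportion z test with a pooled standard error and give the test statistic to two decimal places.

z = 2.95

p̂₁ = 164/4286 ≈ 0.03826, p̂₂ = 107/4001 ≈ 0.02674.
Pooled p̂ = (164+107)/(4286+4001) = 271/8287 = 0.03270.
SE = √(p̂(1−p̂)(1/n₁+1/n₂)) = √(0.03270·0.96730·0.000483255) = √(1.52865e-05) = 0.00391.
z = (0.03826 − 0.02674)/0.00391 = 0.01152/0.00391 = 2.95.
Two-sided p-value ≈ 2·Φ(−2.947) = 0.0032, so at α = 0.02 we reject H₀.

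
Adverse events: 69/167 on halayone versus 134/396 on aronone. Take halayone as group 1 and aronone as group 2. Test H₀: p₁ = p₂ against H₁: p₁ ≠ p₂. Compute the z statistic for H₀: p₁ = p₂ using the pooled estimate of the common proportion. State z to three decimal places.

z = 1.688

p̂₁ = 69/167 = 0.41317, p̂₂ = 134/396 = 0.33838.
Pooled p̂ = (69+134)/(167+396) = 203/563 = 0.36057.
SE = √(p̂(1−p̂)(1/n₁+1/n₂)) = √(0.36057·0.63943·0.00851328) = √(0.00196281) = 0.04430.
z = (0.41317 − 0.33838)/0.04430 = 0.07479/0.04430 = 1.688.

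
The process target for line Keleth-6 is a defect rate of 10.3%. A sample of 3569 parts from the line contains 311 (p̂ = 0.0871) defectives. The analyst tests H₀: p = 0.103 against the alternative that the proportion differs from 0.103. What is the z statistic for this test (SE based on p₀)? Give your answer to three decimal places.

z = -3.117

p̂ = 311/3569 ≈ 0.087139.
Standard error under H₀: √(0.103×0.897/3569) = 0.005088.
z = (0.087139 − 0.103)/0.005088 = -0.015861/0.005088 = -3.117.
p-value = 2·P(Z > 3.117) ≈ 0.0018.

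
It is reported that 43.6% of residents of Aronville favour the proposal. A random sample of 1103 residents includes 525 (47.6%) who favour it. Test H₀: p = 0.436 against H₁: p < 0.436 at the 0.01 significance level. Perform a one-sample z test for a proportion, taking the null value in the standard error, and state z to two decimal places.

z = 2.68

p̂ = 525/1103 ≈ 0.4760.
Standard error under H₀: √(0.436×0.564/1103) = 0.0149.
z = (0.4760 − 0.436)/0.0149 = 0.0400/0.0149 = 2.68.
p-value = P(Z < 2.677) ≈ 0.9963. With α = 0.01, fail to reject H₀.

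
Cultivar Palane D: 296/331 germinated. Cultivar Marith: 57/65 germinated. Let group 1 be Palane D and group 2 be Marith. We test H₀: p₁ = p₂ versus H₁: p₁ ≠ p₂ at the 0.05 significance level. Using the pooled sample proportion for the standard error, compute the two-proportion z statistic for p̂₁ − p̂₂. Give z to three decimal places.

z = 0.411

p̂₁ = 296/331 ≈ 0.89426, p̂₂ = 57/65 ≈ 0.87692.
Pooled p̂ = (296+57)/(331+65) = 353/396 = 0.89141.
SE = √(p̂(1−p̂)(1/n₁+1/n₂)) = √(0.89141·0.10859·0.0184058) = √(0.00178159) = 0.04221.
z = (0.89426 − 0.87692)/0.04221 = 0.01734/0.04221 = 0.411.
Two-sided p-value ≈ 2·Φ(−0.411) = 0.6813; since p > α = 0.05, fail to reject H₀.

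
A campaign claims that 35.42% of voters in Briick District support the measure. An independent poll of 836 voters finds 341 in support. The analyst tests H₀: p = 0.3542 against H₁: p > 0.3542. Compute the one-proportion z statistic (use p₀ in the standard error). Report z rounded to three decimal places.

z = 3.246

p̂ = 341/836 ≈ 0.40789.
Under H₀, SE = √(0.3542·0.6458/836) = √(0.000273615) = 0.01654.
z = (0.40789 − 0.3542)/0.01654 = 0.05369/0.01654 = 3.246.
p-value = P(Z > 3.246) ≈ 0.0006.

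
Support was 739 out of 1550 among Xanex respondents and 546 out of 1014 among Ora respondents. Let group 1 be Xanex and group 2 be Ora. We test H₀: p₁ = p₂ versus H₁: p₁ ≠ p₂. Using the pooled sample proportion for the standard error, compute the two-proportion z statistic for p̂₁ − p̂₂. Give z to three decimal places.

z = -3.055

p̂₁ = 739/1550 = 0.47677, p̂₂ = 546/1014 = 0.53846.
Pooled p̂ = (739+546)/(1550+1014) = 1285/2564 = 0.50117.
SE = √(0.249999 × 0.00163135) = 0.02019.
z = (0.47677 − 0.53846)/0.02019 = -0.06169/0.02019 = -3.055.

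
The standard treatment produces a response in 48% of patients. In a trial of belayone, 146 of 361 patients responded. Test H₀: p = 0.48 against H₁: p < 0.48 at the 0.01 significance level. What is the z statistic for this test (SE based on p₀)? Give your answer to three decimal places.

p̂ = 146/361 ≈ 0.40443.
Under H₀, SE = √(0.48·0.52/361) = √(0.000691413) = 0.02629.
z = (0.40443 − 0.48)/0.02629 = -0.07557/0.02629 = -2.874.
p-value = P(Z < -2.874) ≈ 0.0020. With α = 0.01, reject H₀.

z = -2.874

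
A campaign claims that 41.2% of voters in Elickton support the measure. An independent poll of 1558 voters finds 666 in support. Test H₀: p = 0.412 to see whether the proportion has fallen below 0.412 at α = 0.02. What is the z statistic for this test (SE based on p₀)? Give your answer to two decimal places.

p̂ = 666/1558 = 0.4275.
Standard error under H₀: √(0.412×0.588/1558) = 0.0125.
z = (0.4275 − 0.412)/0.0125 = 0.0155/0.0125 = 1.24.
p-value = P(Z < 1.241) ≈ 0.8926; since p > α = 0.02, fail to reject H₀.

z = 1.24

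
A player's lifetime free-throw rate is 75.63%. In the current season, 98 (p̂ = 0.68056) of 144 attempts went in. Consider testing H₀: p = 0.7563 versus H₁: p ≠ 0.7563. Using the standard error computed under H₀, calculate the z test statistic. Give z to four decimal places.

p̂ = 98/144 ≈ 0.680556.
Under H₀, SE = √(0.7563·0.2437/144) = √(0.00127993) = 0.035776.
z = (0.680556 − 0.7563)/0.035776 = -0.075744/0.035776 = -2.1172.

z = -2.1172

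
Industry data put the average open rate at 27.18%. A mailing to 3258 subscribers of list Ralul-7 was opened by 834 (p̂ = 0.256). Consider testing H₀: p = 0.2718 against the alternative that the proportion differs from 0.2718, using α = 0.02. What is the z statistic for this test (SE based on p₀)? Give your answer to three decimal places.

z = -2.029

p̂ = 834/3258 ≈ 0.255985.
SE = √(p₀(1−p₀)/n) = √(0.19792/3258) = 0.007794.
z = (0.255985 − 0.2718)/0.007794 = -0.015815/0.007794 = -2.029.
Two-sided p-value ≈ 2·Φ(−2.029) = 0.0425, so at α = 0.02 we fail to reject H₀.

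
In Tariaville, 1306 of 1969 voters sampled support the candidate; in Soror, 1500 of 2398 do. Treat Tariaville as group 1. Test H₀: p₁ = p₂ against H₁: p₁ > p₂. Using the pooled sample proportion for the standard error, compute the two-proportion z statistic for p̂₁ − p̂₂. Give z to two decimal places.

z = 2.59

p̂₁ = 1306/1969 ≈ 0.6633, p̂₂ = 1500/2398 ≈ 0.6255.
Pooled p̂ = (1306+1500)/(1969+2398) = 2806/4367 = 0.6425.
SE = √(p̂(1−p̂)(1/n₁+1/n₂)) = √(0.6425·0.3575·0.000924886) = √(0.000212428) = 0.0146.
z = (0.6633 − 0.6255)/0.0146 = 0.0378/0.0146 = 2.59.
p-value = P(Z > 2.591) ≈ 0.0048.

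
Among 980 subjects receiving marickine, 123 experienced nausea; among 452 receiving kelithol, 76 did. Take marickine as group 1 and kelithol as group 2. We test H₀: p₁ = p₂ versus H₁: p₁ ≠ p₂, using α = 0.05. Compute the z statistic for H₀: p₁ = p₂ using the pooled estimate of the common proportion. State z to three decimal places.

z = -2.168

p̂₁ = 123/980 = 0.125510, p̂₂ = 76/452 = 0.168142.
Pooled p̂ = (123+76)/(980+452) = 199/1432 = 0.138966.
SE = √(p̂(1−p̂)(1/n₁+1/n₂)) = √(0.138966·0.861034·0.0032328) = √(0.00038682) = 0.019668.
z = (0.125510 − 0.168142)/0.019668 = -0.042632/0.019668 = -2.168.
Two-sided p-value ≈ 2·Φ(−2.168) = 0.0302; since p < α = 0.05, reject H₀.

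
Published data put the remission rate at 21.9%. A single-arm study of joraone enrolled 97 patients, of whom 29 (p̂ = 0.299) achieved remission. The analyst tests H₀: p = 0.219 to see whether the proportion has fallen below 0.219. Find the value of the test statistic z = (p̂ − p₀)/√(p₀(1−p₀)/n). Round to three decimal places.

p̂ = 29/97 = 0.298969.
Standard error under H₀: √(0.219×0.781/97) = 0.041992.
z = (0.298969 − 0.219)/0.041992 = 0.079969/0.041992 = 1.904.

z = 1.904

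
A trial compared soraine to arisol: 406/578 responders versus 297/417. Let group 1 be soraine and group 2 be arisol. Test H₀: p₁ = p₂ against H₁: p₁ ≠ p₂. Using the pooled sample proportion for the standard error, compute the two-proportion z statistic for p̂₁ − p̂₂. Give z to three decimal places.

z = -0.335

p̂₁ = 406/578 ≈ 0.70242, p̂₂ = 297/417 ≈ 0.71223.
Pooled p̂ = (406+297)/(578+417) = 703/995 = 0.70653.
SE = √(0.207344 × 0.00412819) = 0.02926.
z = (0.70242 − 0.71223)/0.02926 = -0.00981/0.02926 = -0.335.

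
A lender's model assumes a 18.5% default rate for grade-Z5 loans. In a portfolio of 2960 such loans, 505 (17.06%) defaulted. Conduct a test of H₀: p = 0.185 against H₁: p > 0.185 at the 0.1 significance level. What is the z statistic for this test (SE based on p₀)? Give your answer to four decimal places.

p̂ = 505/2960 ≈ 0.170608.
Under H₀, SE = √(0.185·0.815/2960) = √(5.09375e-05) = 0.007137.
z = (0.170608 − 0.185)/0.007137 = -0.014392/0.007137 = -2.0165.
p-value = P(Z > -2.017) ≈ 0.9781, so at α = 0.1 we fail to reject H₀.

z = -2.0165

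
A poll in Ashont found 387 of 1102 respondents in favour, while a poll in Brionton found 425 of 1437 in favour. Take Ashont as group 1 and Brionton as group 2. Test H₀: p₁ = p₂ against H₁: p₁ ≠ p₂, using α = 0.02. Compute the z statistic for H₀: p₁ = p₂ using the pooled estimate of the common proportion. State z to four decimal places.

p̂₁ = 387/1102 ≈ 0.3511797, p̂₂ = 425/1437 ≈ 0.2957550.
Pooled p̂ = (387+425)/(1102+1437) = 812/2539 = 0.3198109.
SE = √(p̂(1−p̂)(1/n₁+1/n₂)) = √(0.3198109·0.6801891·0.00160334) = √(0.000348777) = 0.0186756.
z = (0.3511797 − 0.2957550)/0.0186756 = 0.0554247/0.0186756 = 2.9678.
p-value = 2·P(Z > 2.968) ≈ 0.0030, so at α = 0.02 we reject H₀.

z = 2.9678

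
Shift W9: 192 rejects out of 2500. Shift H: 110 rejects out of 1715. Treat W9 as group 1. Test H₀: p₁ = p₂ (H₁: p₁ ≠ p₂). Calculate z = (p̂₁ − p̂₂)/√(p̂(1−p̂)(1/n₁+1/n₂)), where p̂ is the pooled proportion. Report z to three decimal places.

p̂₁ = 192/2500 ≈ 0.076800, p̂₂ = 110/1715 ≈ 0.064140.
Pooled p̂ = (192+110)/(2500+1715) = 302/4215 = 0.071649.
SE = √(0.0665153 × 0.00098309) = 0.008086.
z = (0.076800 − 0.064140)/0.008086 = 0.012660/0.008086 = 1.566.
p-value = 2·P(Z > 1.566) ≈ 0.1174.

z = 1.566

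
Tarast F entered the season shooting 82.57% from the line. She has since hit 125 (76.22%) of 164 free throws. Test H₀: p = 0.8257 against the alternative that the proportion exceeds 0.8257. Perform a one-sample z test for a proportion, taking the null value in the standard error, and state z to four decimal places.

p̂ = 125/164 ≈ 0.762195.
SE = √(p₀(1−p₀)/n) = √(0.14392/164) = 0.029624.
z = (0.762195 − 0.8257)/0.029624 = -0.063505/0.029624 = -2.1437.

z = -2.1437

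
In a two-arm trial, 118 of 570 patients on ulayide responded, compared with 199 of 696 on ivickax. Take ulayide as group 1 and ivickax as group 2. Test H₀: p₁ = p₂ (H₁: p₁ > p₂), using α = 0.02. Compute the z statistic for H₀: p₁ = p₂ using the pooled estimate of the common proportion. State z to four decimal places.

z = -3.2239

p̂₁ = 118/570 ≈ 0.207018, p̂₂ = 199/696 ≈ 0.285920.
Pooled p̂ = (118+199)/(570+696) = 317/1266 = 0.250395.
SE = √(0.187697 × 0.00319117) = 0.024474.
z = (0.207018 − 0.285920)/0.024474 = -0.078902/0.024474 = -3.2239.
p-value = P(Z > -3.224) ≈ 0.9994. With α = 0.02, fail to reject H₀.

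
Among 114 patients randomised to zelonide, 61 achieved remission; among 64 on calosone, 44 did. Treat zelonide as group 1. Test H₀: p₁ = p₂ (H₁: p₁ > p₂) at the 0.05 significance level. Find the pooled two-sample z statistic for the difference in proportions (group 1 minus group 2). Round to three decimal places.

z = -1.984

p̂₁ = 61/114 = 0.53509, p̂₂ = 44/64 = 0.68750.
Pooled p̂ = (61+44)/(114+64) = 105/178 = 0.58989.
SE = √(0.24192 × 0.0243969) = 0.07683.
z = (0.53509 − 0.68750)/0.07683 = -0.15241/0.07683 = -1.984.
p-value = P(Z > -1.984) ≈ 0.9764; since p > α = 0.05, fail to reject H₀.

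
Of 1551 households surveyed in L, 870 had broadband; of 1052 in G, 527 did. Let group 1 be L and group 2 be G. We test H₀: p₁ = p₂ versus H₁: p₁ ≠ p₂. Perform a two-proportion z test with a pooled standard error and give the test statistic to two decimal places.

z = 3.01

p̂₁ = 870/1551 ≈ 0.5609, p̂₂ = 527/1052 ≈ 0.5010.
Pooled p̂ = (870+527)/(1551+1052) = 1397/2603 = 0.5367.
SE = √(0.248654 × 0.00159532) = 0.0199.
z = (0.5609 − 0.5010)/0.0199 = 0.0599/0.0199 = 3.01.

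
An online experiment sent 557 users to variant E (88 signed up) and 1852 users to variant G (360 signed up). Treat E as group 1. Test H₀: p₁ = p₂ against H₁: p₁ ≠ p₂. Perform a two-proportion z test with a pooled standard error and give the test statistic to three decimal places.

p̂₁ = 88/557 = 0.15799, p̂₂ = 360/1852 = 0.19438.
Pooled p̂ = (88+360)/(557+1852) = 448/2409 = 0.18597.
SE = √(0.151385 × 0.00233529) = 0.01880.
z = (0.15799 − 0.19438)/0.01880 = -0.03639/0.01880 = -1.936.
p-value = 2·P(Z > 1.936) ≈ 0.0529.

z = -1.936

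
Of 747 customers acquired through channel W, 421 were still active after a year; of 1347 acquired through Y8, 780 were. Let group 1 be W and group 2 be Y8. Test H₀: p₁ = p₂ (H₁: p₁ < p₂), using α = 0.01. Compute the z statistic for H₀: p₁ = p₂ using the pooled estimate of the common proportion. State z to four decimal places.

p̂₁ = 421/747 ≈ 0.563588, p̂₂ = 780/1347 ≈ 0.579065.
Pooled p̂ = (421+780)/(747+1347) = 1201/2094 = 0.573543.
SE = √(0.244591 × 0.00208108) = 0.022561.
z = (0.563588 − 0.579065)/0.022561 = -0.015477/0.022561 = -0.6860.
p-value = P(Z < -0.686) ≈ 0.2464. With α = 0.01, fail to reject H₀.

z = -0.6860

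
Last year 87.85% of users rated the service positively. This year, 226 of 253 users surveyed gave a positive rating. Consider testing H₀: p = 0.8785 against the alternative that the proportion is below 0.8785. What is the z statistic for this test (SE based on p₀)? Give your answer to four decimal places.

z = 0.7196

p̂ = 226/253 = 0.893281.
Standard error under H₀: √(0.8785×0.1215/253) = 0.020540.
z = (0.893281 − 0.8785)/0.020540 = 0.014781/0.020540 = 0.7196.
p-value = P(Z < 0.720) ≈ 0.7641.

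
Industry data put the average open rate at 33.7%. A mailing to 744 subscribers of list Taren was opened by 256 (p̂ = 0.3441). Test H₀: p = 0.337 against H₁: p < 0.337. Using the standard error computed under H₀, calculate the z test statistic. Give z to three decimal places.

p̂ = 256/744 ≈ 0.34409.
SE = √(p₀(1−p₀)/n) = √(0.22343/744) = 0.01733.
z = (0.34409 − 0.337)/0.01733 = 0.00709/0.01733 = 0.409.

z = 0.409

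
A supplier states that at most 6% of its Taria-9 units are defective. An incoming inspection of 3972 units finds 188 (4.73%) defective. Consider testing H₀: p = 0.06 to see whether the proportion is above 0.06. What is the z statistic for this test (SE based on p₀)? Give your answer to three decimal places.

z = -3.362

p̂ = 188/3972 ≈ 0.047331.
SE = √(p₀(1−p₀)/n) = √(0.0564/3972) = 0.003768.
z = (0.047331 − 0.06)/0.003768 = -0.012669/0.003768 = -3.362.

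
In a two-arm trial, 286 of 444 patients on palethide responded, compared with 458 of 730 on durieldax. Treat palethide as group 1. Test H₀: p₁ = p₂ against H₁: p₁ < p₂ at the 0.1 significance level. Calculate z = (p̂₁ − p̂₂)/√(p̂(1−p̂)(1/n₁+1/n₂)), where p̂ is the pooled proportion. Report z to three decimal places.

z = 0.578

p̂₁ = 286/444 = 0.644144, p̂₂ = 458/730 = 0.627397.
Pooled p̂ = (286+458)/(444+730) = 744/1174 = 0.633731.
SE = √(p̂(1−p̂)(1/n₁+1/n₂)) = √(0.633731·0.366269·0.00362212) = √(0.000840751) = 0.028996.
z = (0.644144 − 0.627397)/0.028996 = 0.016747/0.028996 = 0.578.
p-value = P(Z < 0.578) ≈ 0.7182; since p > α = 0.1, fail to reject H₀.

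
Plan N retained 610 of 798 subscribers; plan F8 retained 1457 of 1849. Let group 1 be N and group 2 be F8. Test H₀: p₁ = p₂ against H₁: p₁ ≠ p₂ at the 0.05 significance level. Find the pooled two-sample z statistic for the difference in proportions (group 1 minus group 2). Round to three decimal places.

p̂₁ = 610/798 = 0.76441, p̂₂ = 1457/1849 = 0.78799.
Pooled p̂ = (610+1457)/(798+1849) = 2067/2647 = 0.78088.
SE = √(p̂(1−p̂)(1/n₁+1/n₂)) = √(0.78088·0.21912·0.00179397) = √(0.000306955) = 0.01752.
z = (0.76441 − 0.78799)/0.01752 = -0.02358/0.01752 = -1.346.
Two-sided p-value ≈ 2·Φ(−1.346) = 0.1783. With α = 0.05, fail to reject H₀.

z = -1.346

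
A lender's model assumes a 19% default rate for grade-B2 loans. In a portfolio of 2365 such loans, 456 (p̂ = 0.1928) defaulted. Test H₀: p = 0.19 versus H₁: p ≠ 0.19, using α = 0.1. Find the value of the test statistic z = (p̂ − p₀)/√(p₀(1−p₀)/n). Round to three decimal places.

z = 0.349

p̂ = 456/2365 = 0.192812.
Under H₀, SE = √(0.19·0.81/2365) = √(6.5074e-05) = 0.008067.
z = (0.192812 − 0.19)/0.008067 = 0.002812/0.008067 = 0.349.
Two-sided p-value ≈ 2·Φ(−0.349) = 0.7274; since p > α = 0.1, fail to reject H₀.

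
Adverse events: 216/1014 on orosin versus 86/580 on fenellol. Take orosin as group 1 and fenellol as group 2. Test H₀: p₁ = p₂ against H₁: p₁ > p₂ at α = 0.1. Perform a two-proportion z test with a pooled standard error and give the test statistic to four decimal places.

p̂₁ = 216/1014 ≈ 0.2130178, p̂₂ = 86/580 ≈ 0.1482759.
Pooled p̂ = (216+86)/(1014+580) = 302/1594 = 0.1894605.
SE = √(p̂(1−p̂)(1/n₁+1/n₂)) = √(0.1894605·0.8105395·0.00271033) = √(0.000416213) = 0.0204013.
z = (0.2130178 − 0.1482759)/0.0204013 = 0.0647419/0.0204013 = 3.1734.
p-value = P(Z > 3.173) ≈ 0.0008. With α = 0.1, reject H₀.

z = 3.1734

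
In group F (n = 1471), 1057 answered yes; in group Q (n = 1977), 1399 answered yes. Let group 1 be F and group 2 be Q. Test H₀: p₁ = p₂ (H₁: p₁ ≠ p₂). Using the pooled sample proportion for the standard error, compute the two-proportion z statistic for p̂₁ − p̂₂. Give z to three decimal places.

z = 0.701

p̂₁ = 1057/1471 ≈ 0.718559, p̂₂ = 1399/1977 ≈ 0.707638.
Pooled p̂ = (1057+1399)/(1471+1977) = 2456/3448 = 0.712297.
SE = √(0.20493 × 0.00118563) = 0.015588.
z = (0.718559 − 0.707638)/0.015588 = 0.010921/0.015588 = 0.701.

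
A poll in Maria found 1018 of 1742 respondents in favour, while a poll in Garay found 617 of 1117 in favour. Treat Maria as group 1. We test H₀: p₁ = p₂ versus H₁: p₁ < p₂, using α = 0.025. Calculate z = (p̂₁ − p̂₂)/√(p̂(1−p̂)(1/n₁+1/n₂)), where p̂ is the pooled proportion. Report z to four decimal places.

z = 1.6879

p̂₁ = 1018/1742 ≈ 0.584386, p̂₂ = 617/1117 ≈ 0.552372.
Pooled p̂ = (1018+617)/(1742+1117) = 1635/2859 = 0.571878.
SE = √(0.244834 × 0.00146931) = 0.018967.
z = (0.584386 − 0.552372)/0.018967 = 0.032014/0.018967 = 1.6879.
p-value = P(Z < 1.688) ≈ 0.9543; since p > α = 0.025, fail to reject H₀.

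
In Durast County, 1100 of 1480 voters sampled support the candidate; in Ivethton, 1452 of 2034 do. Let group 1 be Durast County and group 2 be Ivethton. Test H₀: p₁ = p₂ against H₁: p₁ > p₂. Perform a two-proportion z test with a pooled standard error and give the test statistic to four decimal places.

z = 1.9285

p̂₁ = 1100/1480 ≈ 0.743243, p̂₂ = 1452/2034 ≈ 0.713864.
Pooled p̂ = (1100+1452)/(1480+2034) = 2552/3514 = 0.726238.
SE = √(0.198816 × 0.00116732) = 0.015234.
z = (0.743243 − 0.713864)/0.015234 = 0.029379/0.015234 = 1.9285.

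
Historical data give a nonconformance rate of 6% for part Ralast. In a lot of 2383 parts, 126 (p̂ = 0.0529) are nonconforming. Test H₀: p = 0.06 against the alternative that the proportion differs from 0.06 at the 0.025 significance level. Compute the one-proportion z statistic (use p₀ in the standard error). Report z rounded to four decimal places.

p̂ = 126/2383 ≈ 0.0528745.
Under H₀, SE = √(0.06·0.94/2383) = √(2.36676e-05) = 0.0048649.
z = (0.0528745 − 0.06)/0.0048649 = -0.0071255/0.0048649 = -1.4647.
p-value = 2·P(Z > 1.465) ≈ 0.1430; since p > α = 0.025, fail to reject H₀.

z = -1.4647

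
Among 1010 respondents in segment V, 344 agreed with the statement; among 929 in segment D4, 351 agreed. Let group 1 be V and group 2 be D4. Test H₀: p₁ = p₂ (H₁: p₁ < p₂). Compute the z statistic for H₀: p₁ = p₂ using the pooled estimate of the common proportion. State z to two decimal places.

z = -1.71

p̂₁ = 344/1010 = 0.3406, p̂₂ = 351/929 = 0.3778.
Pooled p̂ = (344+351)/(1010+929) = 695/1939 = 0.3584.
SE = √(0.229959 × 0.00206653) = 0.0218.
z = (0.3406 − 0.3778)/0.0218 = -0.0372/0.0218 = -1.71.
p-value = P(Z < -1.708) ≈ 0.0438.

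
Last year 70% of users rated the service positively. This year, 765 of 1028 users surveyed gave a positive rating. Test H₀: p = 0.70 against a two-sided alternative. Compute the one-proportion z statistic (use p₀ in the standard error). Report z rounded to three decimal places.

z = 3.090

p̂ = 765/1028 = 0.74416.
SE = √(p₀(1−p₀)/n) = √(0.21/1028) = 0.01429.
z = (0.74416 − 0.7)/0.01429 = 0.04416/0.01429 = 3.090.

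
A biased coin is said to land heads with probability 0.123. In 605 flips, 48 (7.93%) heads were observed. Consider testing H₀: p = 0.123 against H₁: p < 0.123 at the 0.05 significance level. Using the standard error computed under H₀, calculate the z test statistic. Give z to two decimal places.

z = -3.27

p̂ = 48/605 = 0.07934.
Under H₀, SE = √(0.123·0.877/605) = √(0.000178299) = 0.01335.
z = (0.07934 − 0.123)/0.01335 = -0.04366/0.01335 = -3.27.
p-value = P(Z < -3.270) ≈ 0.0005, so at α = 0.05 we reject H₀.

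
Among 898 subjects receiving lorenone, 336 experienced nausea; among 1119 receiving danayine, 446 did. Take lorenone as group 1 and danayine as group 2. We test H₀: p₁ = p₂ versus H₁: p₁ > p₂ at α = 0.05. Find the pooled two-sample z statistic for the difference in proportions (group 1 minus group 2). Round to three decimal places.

z = -1.118

p̂₁ = 336/898 = 0.37416, p̂₂ = 446/1119 = 0.39857.
Pooled p̂ = (336+446)/(898+1119) = 782/2017 = 0.38770.
SE = √(0.23739 × 0.00200724) = 0.02183.
z = (0.37416 − 0.39857)/0.02183 = -0.02441/0.02183 = -1.118.
p-value = P(Z > -1.118) ≈ 0.8682. With α = 0.05, fail to reject H₀.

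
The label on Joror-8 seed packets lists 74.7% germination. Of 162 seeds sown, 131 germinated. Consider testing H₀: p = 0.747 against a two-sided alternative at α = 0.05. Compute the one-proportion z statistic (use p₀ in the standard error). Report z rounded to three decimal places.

z = 1.805

p̂ = 131/162 ≈ 0.808642.
SE = √(p₀(1−p₀)/n) = √(0.18899/162) = 0.034156.
z = (0.808642 − 0.747)/0.034156 = 0.061642/0.034156 = 1.805.
Two-sided p-value ≈ 2·Φ(−1.805) = 0.0711. With α = 0.05, fail to reject H₀.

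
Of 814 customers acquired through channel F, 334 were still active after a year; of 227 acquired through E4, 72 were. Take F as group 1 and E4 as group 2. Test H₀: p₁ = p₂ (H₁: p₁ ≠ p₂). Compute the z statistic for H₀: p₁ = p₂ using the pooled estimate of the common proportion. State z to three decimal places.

z = 2.544

p̂₁ = 334/814 ≈ 0.41032, p̂₂ = 72/227 ≈ 0.31718.
Pooled p̂ = (334+72)/(814+227) = 406/1041 = 0.39001.
SE = √(0.237902 × 0.00563379) = 0.03661.
z = (0.41032 − 0.31718)/0.03661 = 0.09314/0.03661 = 2.544.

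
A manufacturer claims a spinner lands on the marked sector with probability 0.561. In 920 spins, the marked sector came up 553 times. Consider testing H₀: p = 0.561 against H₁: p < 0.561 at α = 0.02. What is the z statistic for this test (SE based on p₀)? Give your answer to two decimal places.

z = 2.45

p̂ = 553/920 = 0.6011.
SE = √(p₀(1−p₀)/n) = √(0.24628/920) = 0.0164.
z = (0.6011 − 0.561)/0.0164 = 0.0401/0.0164 = 2.45.
p-value = P(Z < 2.450) ≈ 0.9929, so at α = 0.02 we fail to reject H₀.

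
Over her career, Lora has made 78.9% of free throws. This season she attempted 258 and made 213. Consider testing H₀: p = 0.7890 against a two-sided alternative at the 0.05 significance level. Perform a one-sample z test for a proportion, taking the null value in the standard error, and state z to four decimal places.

z = 1.4401

p̂ = 213/258 ≈ 0.825581.
Under H₀, SE = √(0.789·0.211/258) = √(0.000645267) = 0.025402.
z = (0.825581 − 0.789)/0.025402 = 0.036581/0.025402 = 1.4401.
p-value = 2·P(Z > 1.440) ≈ 0.1498; since p > α = 0.05, fail to reject H₀.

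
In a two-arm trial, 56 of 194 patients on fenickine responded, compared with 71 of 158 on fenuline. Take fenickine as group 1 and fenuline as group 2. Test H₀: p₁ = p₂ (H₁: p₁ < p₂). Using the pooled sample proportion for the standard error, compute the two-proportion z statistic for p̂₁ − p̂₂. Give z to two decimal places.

p̂₁ = 56/194 ≈ 0.2887, p̂₂ = 71/158 ≈ 0.4494.
Pooled p̂ = (56+71)/(194+158) = 127/352 = 0.3608.
SE = √(p̂(1−p̂)(1/n₁+1/n₂)) = √(0.3608·0.6392·0.0114838) = √(0.00264841) = 0.0515.
z = (0.2887 − 0.4494)/0.0515 = -0.1607/0.0515 = -3.12.

z = -3.12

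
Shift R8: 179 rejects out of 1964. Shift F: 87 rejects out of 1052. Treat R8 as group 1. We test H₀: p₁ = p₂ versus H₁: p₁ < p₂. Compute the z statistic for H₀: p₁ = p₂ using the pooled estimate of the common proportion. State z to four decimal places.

p̂₁ = 179/1964 = 0.0911405, p̂₂ = 87/1052 = 0.0826996.
Pooled p̂ = (179+87)/(1964+1052) = 266/3016 = 0.0881963.
SE = √(0.0804177 × 0.00145974) = 0.0108346.
z = (0.0911405 − 0.0826996)/0.0108346 = 0.0084409/0.0108346 = 0.7791.

z = 0.7791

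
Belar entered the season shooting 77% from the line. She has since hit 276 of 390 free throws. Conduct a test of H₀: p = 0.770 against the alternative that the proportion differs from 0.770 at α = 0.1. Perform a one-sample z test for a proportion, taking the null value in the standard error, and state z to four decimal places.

z = -2.9239

p̂ = 276/390 = 0.707692.
Under H₀, SE = √(0.77·0.23/390) = √(0.000454103) = 0.021310.
z = (0.707692 − 0.77)/0.021310 = -0.062308/0.021310 = -2.9239.
Two-sided p-value ≈ 2·Φ(−2.924) = 0.0035; since p < α = 0.1, reject H₀.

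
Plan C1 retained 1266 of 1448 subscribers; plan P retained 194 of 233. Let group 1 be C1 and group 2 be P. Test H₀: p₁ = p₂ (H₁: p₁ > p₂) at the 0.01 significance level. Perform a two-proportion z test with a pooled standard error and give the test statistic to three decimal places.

z = 1.748

p̂₁ = 1266/1448 = 0.87431, p̂₂ = 194/233 = 0.83262.
Pooled p̂ = (1266+194)/(1448+233) = 1460/1681 = 0.86853.
SE = √(0.114185 × 0.00498245) = 0.02385.
z = (0.87431 − 0.83262)/0.02385 = 0.04169/0.02385 = 1.748.
p-value = P(Z > 1.748) ≈ 0.0402. With α = 0.01, fail to reject H₀.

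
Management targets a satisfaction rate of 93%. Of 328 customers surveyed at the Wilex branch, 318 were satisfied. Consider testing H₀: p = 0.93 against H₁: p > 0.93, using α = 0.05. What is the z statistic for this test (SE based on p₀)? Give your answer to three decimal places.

z = 2.805

p̂ = 318/328 ≈ 0.969512.
Standard error under H₀: √(0.93×0.07/328) = 0.014088.
z = (0.969512 − 0.93)/0.014088 = 0.039512/0.014088 = 2.805.
p-value = P(Z > 2.805) ≈ 0.0025; since p < α = 0.05, reject H₀.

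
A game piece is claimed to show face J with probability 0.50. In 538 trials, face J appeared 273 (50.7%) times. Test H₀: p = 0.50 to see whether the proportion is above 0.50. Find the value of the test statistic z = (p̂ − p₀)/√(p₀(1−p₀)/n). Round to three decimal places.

z = 0.345

p̂ = 273/538 ≈ 0.50743.
Under H₀, SE = √(0.5·0.5/538) = √(0.000464684) = 0.02156.
z = (0.50743 − 0.5)/0.02156 = 0.00743/0.02156 = 0.345.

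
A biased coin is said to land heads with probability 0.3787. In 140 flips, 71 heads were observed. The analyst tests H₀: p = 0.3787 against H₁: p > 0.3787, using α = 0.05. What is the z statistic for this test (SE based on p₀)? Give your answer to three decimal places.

p̂ = 71/140 ≈ 0.50714.
SE = √(p₀(1−p₀)/n) = √(0.23529/140) = 0.04100.
z = (0.50714 − 0.3787)/0.04100 = 0.12844/0.04100 = 3.133.
p-value = P(Z > 3.133) ≈ 0.0009, so at α = 0.05 we reject H₀.

z = 3.133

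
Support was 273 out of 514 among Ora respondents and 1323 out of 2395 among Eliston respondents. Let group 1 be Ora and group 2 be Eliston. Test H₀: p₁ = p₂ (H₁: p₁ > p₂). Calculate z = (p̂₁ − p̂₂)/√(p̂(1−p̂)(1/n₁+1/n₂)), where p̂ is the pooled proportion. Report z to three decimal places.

z = -0.879

p̂₁ = 273/514 ≈ 0.53113, p̂₂ = 1323/2395 ≈ 0.55240.
Pooled p̂ = (273+1323)/(514+2395) = 1596/2909 = 0.54864.
SE = √(p̂(1−p̂)(1/n₁+1/n₂)) = √(0.54864·0.45136·0.00236306) = √(0.000585174) = 0.02419.
z = (0.53113 − 0.55240)/0.02419 = -0.02127/0.02419 = -0.879.
p-value = P(Z > -0.879) ≈ 0.8104.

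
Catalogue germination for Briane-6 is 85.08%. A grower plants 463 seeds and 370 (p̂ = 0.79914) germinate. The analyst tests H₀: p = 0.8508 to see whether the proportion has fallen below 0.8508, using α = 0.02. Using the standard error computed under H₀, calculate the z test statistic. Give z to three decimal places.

z = -3.120

p̂ = 370/463 ≈ 0.79914.
Under H₀, SE = √(0.8508·0.1492/463) = √(0.000274167) = 0.01656.
z = (0.79914 − 0.8508)/0.01656 = -0.05166/0.01656 = -3.120.
p-value = P(Z < -3.120) ≈ 0.0009. With α = 0.02, reject H₀.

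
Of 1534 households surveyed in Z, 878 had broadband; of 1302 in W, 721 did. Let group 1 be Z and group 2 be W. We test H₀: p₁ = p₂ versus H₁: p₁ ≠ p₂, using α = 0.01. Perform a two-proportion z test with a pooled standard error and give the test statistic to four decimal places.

z = 0.9952

p̂₁ = 878/1534 ≈ 0.572360, p̂₂ = 721/1302 ≈ 0.553763.
Pooled p̂ = (878+721)/(1534+1302) = 1599/2836 = 0.563822.
SE = √(p̂(1−p̂)(1/n₁+1/n₂)) = √(0.563822·0.436178·0.00141994) = √(0.000349201) = 0.018687.
z = (0.572360 − 0.553763)/0.018687 = 0.018597/0.018687 = 0.9952.
Two-sided p-value ≈ 2·Φ(−0.995) = 0.3197. With α = 0.01, fail to reject H₀.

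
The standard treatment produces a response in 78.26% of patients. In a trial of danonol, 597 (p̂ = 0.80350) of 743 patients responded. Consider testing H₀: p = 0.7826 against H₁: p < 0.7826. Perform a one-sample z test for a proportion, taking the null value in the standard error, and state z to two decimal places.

z = 1.38

p̂ = 597/743 = 0.8035.
Standard error under H₀: √(0.7826×0.2174/743) = 0.0151.
z = (0.8035 − 0.7826)/0.0151 = 0.0209/0.0151 = 1.38.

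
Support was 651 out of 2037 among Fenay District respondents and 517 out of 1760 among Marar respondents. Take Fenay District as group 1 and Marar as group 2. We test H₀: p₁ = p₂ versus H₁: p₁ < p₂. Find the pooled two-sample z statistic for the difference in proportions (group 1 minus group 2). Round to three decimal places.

z = 1.720

p̂₁ = 651/2037 ≈ 0.31959, p̂₂ = 517/1760 ≈ 0.29375.
Pooled p̂ = (651+517)/(2037+1760) = 1168/3797 = 0.30761.
SE = √(p̂(1−p̂)(1/n₁+1/n₂)) = √(0.30761·0.69239·0.0010591) = √(0.000225574) = 0.01502.
z = (0.31959 − 0.29375)/0.01502 = 0.02584/0.01502 = 1.720.
p-value = P(Z < 1.720) ≈ 0.9573.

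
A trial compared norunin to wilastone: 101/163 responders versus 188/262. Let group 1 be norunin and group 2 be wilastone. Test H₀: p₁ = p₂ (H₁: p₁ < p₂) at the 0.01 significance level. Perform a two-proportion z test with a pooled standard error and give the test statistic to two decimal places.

p̂₁ = 101/163 ≈ 0.61963, p̂₂ = 188/262 ≈ 0.71756.
Pooled p̂ = (101+188)/(163+262) = 289/425 = 0.68000.
SE = √(p̂(1−p̂)(1/n₁+1/n₂)) = √(0.68000·0.32000·0.00995176) = √(0.0021655) = 0.04653.
z = (0.61963 − 0.71756)/0.04653 = -0.09793/0.04653 = -2.10.
p-value = P(Z < -2.104) ≈ 0.0177, so at α = 0.01 we fail to reject H₀.

z = -2.10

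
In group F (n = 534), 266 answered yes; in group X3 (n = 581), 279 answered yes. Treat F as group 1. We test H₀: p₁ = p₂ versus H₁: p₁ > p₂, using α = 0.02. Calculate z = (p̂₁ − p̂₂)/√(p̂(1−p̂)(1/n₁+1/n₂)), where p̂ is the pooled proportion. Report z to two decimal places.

p̂₁ = 266/534 = 0.4981, p̂₂ = 279/581 = 0.4802.
Pooled p̂ = (266+279)/(534+581) = 545/1115 = 0.4888.
SE = √(0.249874 × 0.00359383) = 0.0300.
z = (0.4981 − 0.4802)/0.0300 = 0.0179/0.0300 = 0.60.
p-value = P(Z > 0.598) ≈ 0.2749. With α = 0.02, fail to reject H₀.

z = 0.60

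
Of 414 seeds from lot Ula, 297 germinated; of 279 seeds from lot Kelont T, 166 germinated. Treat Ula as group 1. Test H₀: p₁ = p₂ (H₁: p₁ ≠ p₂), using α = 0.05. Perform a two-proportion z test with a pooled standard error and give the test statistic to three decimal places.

z = 3.356

p̂₁ = 297/414 ≈ 0.71739, p̂₂ = 166/279 ≈ 0.59498.
Pooled p̂ = (297+166)/(414+279) = 463/693 = 0.66811.
SE = √(0.221739 × 0.00599969) = 0.03647.
z = (0.71739 − 0.59498)/0.03647 = 0.12241/0.03647 = 3.356.
Two-sided p-value ≈ 2·Φ(−3.356) = 0.0008; since p < α = 0.05, reject H₀.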